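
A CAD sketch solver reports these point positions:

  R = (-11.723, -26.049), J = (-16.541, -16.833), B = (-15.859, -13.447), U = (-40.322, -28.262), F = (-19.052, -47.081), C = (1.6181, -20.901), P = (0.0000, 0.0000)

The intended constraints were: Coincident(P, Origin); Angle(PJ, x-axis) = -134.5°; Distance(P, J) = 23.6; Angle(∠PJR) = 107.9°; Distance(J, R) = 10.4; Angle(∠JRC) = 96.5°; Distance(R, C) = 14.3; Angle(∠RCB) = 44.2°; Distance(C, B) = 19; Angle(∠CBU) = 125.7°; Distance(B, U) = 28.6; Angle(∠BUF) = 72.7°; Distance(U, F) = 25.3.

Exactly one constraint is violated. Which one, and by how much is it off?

Distance(U, F) = 25.3 — off by 3.10.

P = (0.00, 0.00) ✓; PJ at -134.5° ✓; |PJ| = 23.60 ✓; ∠PJR = 107.9° ✓; |JR| = 10.40 ✓; ∠JRC = 96.50° ✓; |RC| = 14.30 ✓; ∠RCB = 44.20° ✓; |CB| = 19.00 ✓; ∠CBU = 125.7° ✓; |BU| = 28.60 ✓; ∠BUF = 72.70° ✓; |UF| = 28.40 ✗.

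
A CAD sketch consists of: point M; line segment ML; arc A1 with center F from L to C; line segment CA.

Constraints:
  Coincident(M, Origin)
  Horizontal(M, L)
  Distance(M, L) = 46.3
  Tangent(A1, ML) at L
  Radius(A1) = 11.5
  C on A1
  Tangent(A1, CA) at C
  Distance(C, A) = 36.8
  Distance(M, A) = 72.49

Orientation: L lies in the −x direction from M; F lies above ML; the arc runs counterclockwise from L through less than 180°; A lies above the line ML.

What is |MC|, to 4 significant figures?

39.80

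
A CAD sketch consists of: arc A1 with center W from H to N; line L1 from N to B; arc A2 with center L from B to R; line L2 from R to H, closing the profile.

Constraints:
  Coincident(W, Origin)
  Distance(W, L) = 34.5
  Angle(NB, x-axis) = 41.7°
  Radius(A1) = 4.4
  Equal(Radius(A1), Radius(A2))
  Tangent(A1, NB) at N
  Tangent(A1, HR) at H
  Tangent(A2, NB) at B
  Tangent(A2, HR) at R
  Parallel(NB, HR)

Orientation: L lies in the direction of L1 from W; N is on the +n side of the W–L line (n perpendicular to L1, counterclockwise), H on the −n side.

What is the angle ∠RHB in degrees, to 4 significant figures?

14.31°

The slot axis is L1's direction at 41.7°, so u = (cos 41.7°, sin 41.7°) = (0.7466, 0.6652) and n = (−sin 41.7°, cos 41.7°) = (-0.6652, 0.7466). W is at the origin and L lies 34.5 along u from W, so L = 34.5·u = (25.76, 22.95). Tangency of A1 to both parallel lines with radius 4.4 puts N and H at W ± 4.4·n: N = (-2.927, 3.285), H = (2.927, -3.285). Equal radii place B and R the same way about L: B = L + 4.4·n = (22.83, 26.24), R = L − 4.4·n = (28.69, 19.67). Then cos ∠RHB = HR·HB / (|HR||HB|), giving 14.31°.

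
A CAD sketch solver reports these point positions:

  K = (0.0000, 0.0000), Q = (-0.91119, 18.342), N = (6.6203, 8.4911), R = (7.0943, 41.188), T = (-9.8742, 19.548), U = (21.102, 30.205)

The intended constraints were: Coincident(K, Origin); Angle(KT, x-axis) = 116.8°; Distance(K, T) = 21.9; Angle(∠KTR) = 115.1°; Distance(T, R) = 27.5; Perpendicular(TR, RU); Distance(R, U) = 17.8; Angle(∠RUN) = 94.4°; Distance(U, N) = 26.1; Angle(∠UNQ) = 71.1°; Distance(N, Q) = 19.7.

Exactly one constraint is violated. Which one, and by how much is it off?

Distance(N, Q) = 19.7 — off by 7.30.

K = (0.00, 0.00) ✓; KT at 116.8° ✓; |KT| = 21.90 ✓; ∠KTR = 115.1° ✓; |TR| = 27.50 ✓; ∠(TR, RU) = 90.00° ✓; |RU| = 17.80 ✓; ∠RUN = 94.40° ✓; |UN| = 26.10 ✓; ∠UNQ = 71.10° ✓; |NQ| = 12.40 ✗.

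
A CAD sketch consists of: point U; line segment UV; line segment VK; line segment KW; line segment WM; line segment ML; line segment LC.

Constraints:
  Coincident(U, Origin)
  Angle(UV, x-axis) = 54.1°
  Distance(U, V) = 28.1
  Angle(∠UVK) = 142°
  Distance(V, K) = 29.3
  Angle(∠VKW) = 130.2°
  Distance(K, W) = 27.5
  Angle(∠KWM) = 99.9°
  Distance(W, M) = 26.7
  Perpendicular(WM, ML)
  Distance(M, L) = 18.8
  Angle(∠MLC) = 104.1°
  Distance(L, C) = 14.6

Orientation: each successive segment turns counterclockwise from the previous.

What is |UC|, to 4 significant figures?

44.01

U is at the origin; UV runs at 54.1° with length 28.1, so V = (16.48, 22.76). ∠UVK = 142.0° gives VK at 92.10° from the x-axis; with |VK| = 29.3, K = (15.40, 52.04). ∠VKW = 130.2° gives KW at 141.9° from the x-axis; with |KW| = 27.5, W = (-6.237, 69.01). ∠KWM = 99.9° gives WM at -138.0° from the x-axis; with |WM| = 26.7, M = (-26.08, 51.15). WM is perpendicular to ML, so ML runs at -48.00°; with |ML| = 18.8, L = (-13.50, 37.17). ∠MLC = 104.1° gives LC at 27.90° from the x-axis; with |LC| = 14.6, C = (-0.5966, 44.01). Then |UC| = |C − U| = 44.01.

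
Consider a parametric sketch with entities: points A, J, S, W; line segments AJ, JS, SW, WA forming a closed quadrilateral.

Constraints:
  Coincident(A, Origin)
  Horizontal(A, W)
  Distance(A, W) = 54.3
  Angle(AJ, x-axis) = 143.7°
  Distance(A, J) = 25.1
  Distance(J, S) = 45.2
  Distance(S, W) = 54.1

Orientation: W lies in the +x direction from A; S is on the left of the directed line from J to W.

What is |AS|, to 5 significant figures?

43.394

Checks: |JS| = 45.20 ✓; |SW| = 54.10 ✓.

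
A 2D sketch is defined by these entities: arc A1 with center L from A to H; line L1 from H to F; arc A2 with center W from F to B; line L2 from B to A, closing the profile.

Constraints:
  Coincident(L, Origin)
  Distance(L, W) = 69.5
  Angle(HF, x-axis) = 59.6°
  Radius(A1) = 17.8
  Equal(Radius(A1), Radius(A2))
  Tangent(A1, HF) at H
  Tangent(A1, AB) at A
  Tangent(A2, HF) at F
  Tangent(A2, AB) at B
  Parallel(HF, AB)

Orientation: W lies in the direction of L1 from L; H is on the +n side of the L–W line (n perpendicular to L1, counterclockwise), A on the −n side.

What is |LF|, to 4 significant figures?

71.74

The slot axis is L1's direction at 59.6°, so u = (cos 59.6°, sin 59.6°) = (0.5060, 0.8625) and n = (−sin 59.6°, cos 59.6°) = (-0.8625, 0.5060). L is at the origin and W lies 69.5 along u from L, so W = 69.5·u = (35.17, 59.94). Tangency of A1 to both parallel lines with radius 17.8 puts H and A at L ± 17.8·n: H = (-15.35, 9.007), A = (15.35, -9.007). Equal radii place F and B the same way about W: F = W + 17.8·n = (19.82, 68.95), B = W − 17.8·n = (50.52, 50.94). Then |LF| = |F − L| = 71.74.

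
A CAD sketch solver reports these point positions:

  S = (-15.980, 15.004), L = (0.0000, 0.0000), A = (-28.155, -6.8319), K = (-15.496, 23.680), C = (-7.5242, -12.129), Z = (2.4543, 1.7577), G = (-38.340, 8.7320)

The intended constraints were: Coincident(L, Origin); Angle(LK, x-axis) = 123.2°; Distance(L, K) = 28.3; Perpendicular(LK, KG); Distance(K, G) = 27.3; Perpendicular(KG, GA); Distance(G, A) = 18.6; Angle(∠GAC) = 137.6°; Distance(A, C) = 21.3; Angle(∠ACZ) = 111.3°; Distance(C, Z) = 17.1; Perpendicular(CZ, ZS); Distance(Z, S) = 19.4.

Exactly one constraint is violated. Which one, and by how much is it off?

Distance(Z, S) = 19.4 — off by 3.30.

L = (0.00, 0.00) ✓; LK at 123.2° ✓; |LK| = 28.30 ✓; ∠(LK, KG) = 90.00° ✓; |KG| = 27.30 ✓; ∠(KG, GA) = 90.00° ✓; |GA| = 18.60 ✓; ∠GAC = 137.6° ✓; |AC| = 21.30 ✓; ∠ACZ = 111.3° ✓; |CZ| = 17.10 ✓; ∠(CZ, ZS) = 90.00° ✓; |ZS| = 22.70 ✗.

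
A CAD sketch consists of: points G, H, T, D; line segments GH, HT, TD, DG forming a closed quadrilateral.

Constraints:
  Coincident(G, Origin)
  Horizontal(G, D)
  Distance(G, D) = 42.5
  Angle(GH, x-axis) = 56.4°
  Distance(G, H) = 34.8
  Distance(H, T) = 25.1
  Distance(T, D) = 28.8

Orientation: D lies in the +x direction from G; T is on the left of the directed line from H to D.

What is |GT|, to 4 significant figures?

52.85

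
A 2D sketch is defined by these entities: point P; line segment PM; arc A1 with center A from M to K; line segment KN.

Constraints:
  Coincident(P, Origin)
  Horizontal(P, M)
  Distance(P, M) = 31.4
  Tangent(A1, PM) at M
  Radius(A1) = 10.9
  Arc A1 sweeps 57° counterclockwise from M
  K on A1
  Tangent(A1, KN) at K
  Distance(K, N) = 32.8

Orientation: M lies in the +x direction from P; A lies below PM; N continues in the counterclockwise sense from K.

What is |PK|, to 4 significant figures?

22.81

P is at the origin; P and M share the same y with |PM| = 31.4 and M on the +x side, so M = (31.40, 0.000). The tangent condition forces AM to be normal to PM, so A = M + (0, -10.9) = (31.40, -10.90). On A1, M sits at bearing 90° from A; a 57° counterclockwise sweep puts K at bearing 147°, so K = A + 10.9·(cos 147°, sin 147°) = (22.26, -4.963). Then |PK| = |K − P| = 22.81.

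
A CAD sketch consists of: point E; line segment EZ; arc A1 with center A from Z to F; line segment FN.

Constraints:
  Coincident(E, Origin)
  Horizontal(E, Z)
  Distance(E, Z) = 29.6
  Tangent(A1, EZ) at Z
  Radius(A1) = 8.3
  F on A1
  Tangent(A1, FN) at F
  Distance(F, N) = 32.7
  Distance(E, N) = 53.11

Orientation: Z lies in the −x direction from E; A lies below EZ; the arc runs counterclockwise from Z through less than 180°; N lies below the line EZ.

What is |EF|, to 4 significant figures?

39.00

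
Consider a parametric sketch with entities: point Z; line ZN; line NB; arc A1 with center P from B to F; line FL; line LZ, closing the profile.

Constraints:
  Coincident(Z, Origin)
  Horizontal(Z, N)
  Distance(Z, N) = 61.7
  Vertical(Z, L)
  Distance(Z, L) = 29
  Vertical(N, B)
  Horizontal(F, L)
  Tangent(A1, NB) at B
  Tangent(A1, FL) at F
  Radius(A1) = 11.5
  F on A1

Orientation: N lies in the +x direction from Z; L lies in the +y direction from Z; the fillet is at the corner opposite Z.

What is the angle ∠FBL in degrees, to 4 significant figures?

34.44°

The virtual corner opposite Z is at (61.70, 29.00). The tangent condition forces PB to be normal to NB and the tangent condition forces PF to be normal to FL, with radius 11.5, so the center P sits 11.5 in from both sides at P = (50.20, 17.50). That places the tangent points at B = (61.70, 17.50) on NB and F = (50.20, 29.00) on FL. Then cos ∠FBL = BF·BL / (|BF||BL|), giving 34.44°.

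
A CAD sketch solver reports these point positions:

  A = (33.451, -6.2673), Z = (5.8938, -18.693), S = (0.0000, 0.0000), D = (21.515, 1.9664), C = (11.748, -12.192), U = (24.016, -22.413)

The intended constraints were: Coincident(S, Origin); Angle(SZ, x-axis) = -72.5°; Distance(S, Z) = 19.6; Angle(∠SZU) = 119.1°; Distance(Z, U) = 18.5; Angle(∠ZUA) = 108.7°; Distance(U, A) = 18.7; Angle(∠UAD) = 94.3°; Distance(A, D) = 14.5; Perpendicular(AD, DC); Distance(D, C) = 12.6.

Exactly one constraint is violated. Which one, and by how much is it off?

Distance(D, C) = 12.6 — off by 4.60.

S = (0.00, 0.00) ✓; SZ at -72.50° ✓; |SZ| = 19.60 ✓; ∠SZU = 119.1° ✓; |ZU| = 18.50 ✓; ∠ZUA = 108.7° ✓; |UA| = 18.70 ✓; ∠UAD = 94.30° ✓; |AD| = 14.50 ✓; ∠(AD, DC) = 90.00° ✓; |DC| = 17.20 ✗.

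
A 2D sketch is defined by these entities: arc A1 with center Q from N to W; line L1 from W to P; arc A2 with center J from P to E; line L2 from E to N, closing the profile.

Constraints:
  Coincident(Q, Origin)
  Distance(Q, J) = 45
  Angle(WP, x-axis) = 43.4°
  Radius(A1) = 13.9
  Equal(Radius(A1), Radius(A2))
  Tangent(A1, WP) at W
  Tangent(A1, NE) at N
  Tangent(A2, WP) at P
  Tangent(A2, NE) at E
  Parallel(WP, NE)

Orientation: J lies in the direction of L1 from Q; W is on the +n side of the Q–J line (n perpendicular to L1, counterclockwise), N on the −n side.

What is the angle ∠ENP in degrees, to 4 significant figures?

31.71°

The slot axis is L1's direction at 43.4°, so u = (cos 43.4°, sin 43.4°) = (0.7266, 0.6871) and n = (−sin 43.4°, cos 43.4°) = (-0.6871, 0.7266). Q is at the origin and J lies 45.0 along u from Q, so J = 45.0·u = (32.70, 30.92). Tangency of A1 to both parallel lines with radius 13.9 puts W and N at Q ± 13.9·n: W = (-9.551, 10.10), N = (9.551, -10.10). Equal radii place P and E the same way about J: P = J + 13.9·n = (23.15, 41.02), E = J − 13.9·n = (42.25, 20.82). Then cos ∠ENP = NE·NP / (|NE||NP|), giving 31.71°.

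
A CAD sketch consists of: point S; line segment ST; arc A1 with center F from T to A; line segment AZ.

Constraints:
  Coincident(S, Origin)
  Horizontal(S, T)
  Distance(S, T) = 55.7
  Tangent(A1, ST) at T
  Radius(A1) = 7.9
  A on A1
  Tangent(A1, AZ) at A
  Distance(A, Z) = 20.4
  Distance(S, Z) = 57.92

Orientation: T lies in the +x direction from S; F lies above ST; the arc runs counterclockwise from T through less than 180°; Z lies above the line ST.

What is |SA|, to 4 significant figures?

63.35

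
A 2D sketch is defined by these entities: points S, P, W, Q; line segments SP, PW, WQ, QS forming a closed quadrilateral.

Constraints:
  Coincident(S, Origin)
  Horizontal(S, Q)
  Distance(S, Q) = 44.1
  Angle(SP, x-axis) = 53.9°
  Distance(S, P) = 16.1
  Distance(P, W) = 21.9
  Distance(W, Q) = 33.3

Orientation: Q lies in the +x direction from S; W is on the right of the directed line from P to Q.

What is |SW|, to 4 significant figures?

14.83

S is at the origin; SQ is horizontal with |SQ| = 44.1 and Q in +x, so Q = (44.1, 0). SP runs at 53.9° with |SP| = 16.1, so P = (9.486, 13.01). W is determined by |PW| = 21.9 and |WQ| = 33.3 together: it lies at the intersection of circle(P, 21.9) and circle(Q, 33.3). With |PQ| = 36.98, the foot of the radical line on PQ is 9.980 from P and the perpendicular offset is √(21.9² − 9.980²) = 19.49. Taking the right-of-PQ solution: W = (11.97, -8.750).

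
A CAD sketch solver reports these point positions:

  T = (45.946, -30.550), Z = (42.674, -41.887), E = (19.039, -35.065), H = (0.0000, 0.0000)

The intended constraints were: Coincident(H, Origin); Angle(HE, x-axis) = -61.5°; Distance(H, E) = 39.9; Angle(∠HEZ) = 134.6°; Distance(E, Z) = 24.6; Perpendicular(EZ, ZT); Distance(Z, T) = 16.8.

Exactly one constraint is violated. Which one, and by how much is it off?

Distance(Z, T) = 16.8 — off by 5.00.

H = (0.00, 0.00) ✓; HE at -61.50° ✓; |HE| = 39.90 ✓; ∠HEZ = 134.6° ✓; |EZ| = 24.60 ✓; ∠(EZ, ZT) = 90.00° ✓; |ZT| = 11.80 ✗.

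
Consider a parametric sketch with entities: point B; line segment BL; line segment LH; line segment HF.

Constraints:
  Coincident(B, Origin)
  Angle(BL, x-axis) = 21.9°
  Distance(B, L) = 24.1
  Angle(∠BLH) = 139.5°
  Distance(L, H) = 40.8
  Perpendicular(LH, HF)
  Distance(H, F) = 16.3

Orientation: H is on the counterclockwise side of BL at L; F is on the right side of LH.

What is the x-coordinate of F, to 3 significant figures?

55.7

B is at the origin; BL runs at 21.9° with length 24.1, so L = 24.1·(cos 21.9°, sin 21.9°) = (22.4, 8.99). ∠BLH = 139.5°, so LH runs at 21.9° + (180° − 139.5°) = 62.4° from the x-axis; with |LH| = 40.8, H = L + 40.8·(cos 62.4°, sin 62.4°) = (41.3, 45.1). LH is perpendicular to HF; with |HF| = 16.3 on the right of LH, F = H + 16.3·(0.886, -0.463) = (55.7, 37.6). So F.x = 55.7.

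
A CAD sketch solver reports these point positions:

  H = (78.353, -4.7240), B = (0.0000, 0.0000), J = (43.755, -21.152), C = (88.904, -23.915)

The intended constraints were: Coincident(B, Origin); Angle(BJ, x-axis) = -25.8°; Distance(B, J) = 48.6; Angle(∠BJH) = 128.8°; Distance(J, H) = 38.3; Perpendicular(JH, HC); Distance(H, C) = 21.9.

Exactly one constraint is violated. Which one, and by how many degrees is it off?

Perpendicular(JH, HC) — off by 3.40°.

B = (0.00, 0.00) ✓; BJ at -25.80° ✓; |BJ| = 48.60 ✓; ∠BJH = 128.8° ✓; |JH| = 38.30 ✓; ∠(JH, HC) = 86.60° ✗; |HC| = 21.90 ✓.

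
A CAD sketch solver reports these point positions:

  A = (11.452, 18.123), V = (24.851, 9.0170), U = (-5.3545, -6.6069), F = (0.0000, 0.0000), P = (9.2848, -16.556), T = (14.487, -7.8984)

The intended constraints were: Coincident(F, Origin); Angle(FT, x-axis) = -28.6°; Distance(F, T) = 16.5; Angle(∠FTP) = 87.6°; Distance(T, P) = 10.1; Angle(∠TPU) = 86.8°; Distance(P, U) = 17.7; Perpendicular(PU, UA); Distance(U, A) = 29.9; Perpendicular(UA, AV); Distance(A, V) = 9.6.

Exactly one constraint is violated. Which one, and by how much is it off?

Distance(A, V) = 9.6 — off by 6.60.

F = (0.00, 0.00) ✓; FT at -28.60° ✓; |FT| = 16.50 ✓; ∠FTP = 87.60° ✓; |TP| = 10.10 ✓; ∠TPU = 86.80° ✓; |PU| = 17.70 ✓; ∠(PU, UA) = 90.00° ✓; |UA| = 29.90 ✓; ∠(UA, AV) = 90.00° ✓; |AV| = 16.20 ✗.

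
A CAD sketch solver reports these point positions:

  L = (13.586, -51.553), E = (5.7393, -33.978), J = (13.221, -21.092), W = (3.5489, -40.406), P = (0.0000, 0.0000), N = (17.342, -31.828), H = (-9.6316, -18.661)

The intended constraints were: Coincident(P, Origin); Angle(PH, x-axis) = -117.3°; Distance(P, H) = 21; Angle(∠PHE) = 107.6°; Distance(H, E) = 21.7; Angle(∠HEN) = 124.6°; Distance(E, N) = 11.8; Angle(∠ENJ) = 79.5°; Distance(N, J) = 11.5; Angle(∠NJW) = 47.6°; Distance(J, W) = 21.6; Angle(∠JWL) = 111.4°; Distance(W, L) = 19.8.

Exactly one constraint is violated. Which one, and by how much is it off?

Distance(W, L) = 19.8 — off by 4.80.

P = (0.00, 0.00) ✓; PH at -117.3° ✓; |PH| = 21.00 ✓; ∠PHE = 107.6° ✓; |HE| = 21.70 ✓; ∠HEN = 124.6° ✓; |EN| = 11.80 ✓; ∠ENJ = 79.50° ✓; |NJ| = 11.50 ✓; ∠NJW = 47.60° ✓; |JW| = 21.60 ✓; ∠JWL = 111.4° ✓; |WL| = 15.00 ✗.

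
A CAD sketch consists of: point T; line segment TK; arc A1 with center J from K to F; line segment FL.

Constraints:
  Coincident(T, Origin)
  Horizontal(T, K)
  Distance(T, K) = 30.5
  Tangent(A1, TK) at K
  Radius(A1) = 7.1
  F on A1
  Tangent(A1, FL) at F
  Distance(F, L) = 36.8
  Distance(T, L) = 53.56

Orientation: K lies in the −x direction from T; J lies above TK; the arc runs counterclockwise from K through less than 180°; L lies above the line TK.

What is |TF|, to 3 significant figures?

24.9

T is at the origin; TK is horizontal with |TK| = 30.5 and K on the −x side, so K = (-30.5, 0.00). Tangency of A1 to TK means the radius JK is perpendicular to TK, so J = K + (0, 7.1) = (-30.5, 7.10). Since JF ⟂ FL (tangency), |JL| = √(7.1² + 36.8²) = 37.5 regardless of where F sits on A1. So L lies on both circle(T, 53.56) and circle(J, 37.5); the above-TK intersection is L = (-29.7, 44.6). F is the foot of the tangent from L: F = (-23.5, 8.30).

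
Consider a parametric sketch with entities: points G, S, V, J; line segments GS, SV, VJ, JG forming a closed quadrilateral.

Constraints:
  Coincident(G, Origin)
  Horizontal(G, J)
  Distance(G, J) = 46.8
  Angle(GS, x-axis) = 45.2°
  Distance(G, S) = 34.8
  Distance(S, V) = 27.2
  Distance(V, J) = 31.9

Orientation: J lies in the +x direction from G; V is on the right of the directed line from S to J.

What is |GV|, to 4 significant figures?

14.93

G is at the origin; GJ is horizontal with |GJ| = 46.8 and J in +x, so J = (46.8, 0). GS runs at 45.2° with |GS| = 34.8, so S = (24.52, 24.69). V is determined by |SV| = 27.2 and |VJ| = 31.9 together: it lies at the intersection of circle(S, 27.2) and circle(J, 31.9). With |SJ| = 33.26, the foot of the radical line on SJ is 12.45 from S and the perpendicular offset is √(27.2² − 12.45²) = 24.18. Taking the right-of-SJ solution: V = (14.91, -0.7518).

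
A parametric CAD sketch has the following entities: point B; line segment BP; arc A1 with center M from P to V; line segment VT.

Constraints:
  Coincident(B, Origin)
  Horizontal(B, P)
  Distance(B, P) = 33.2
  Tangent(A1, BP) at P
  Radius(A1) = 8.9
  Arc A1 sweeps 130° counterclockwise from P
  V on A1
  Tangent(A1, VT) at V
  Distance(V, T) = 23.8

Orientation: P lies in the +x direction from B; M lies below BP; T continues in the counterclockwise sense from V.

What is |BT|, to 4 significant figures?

53.07

On A1, P sits at bearing 90° from M; a 130° counterclockwise sweep puts V at bearing 220°, so V = M + 8.9·(cos 220°, sin 220°) = (26.38, -14.62). A1 meets VT tangentially, so MV is at right angles to VT, so VT runs along (−sin 220°, cos 220°); with |VT| = 23.8, T = (41.68, -32.85). Then |BT| = |T − B| = 53.07.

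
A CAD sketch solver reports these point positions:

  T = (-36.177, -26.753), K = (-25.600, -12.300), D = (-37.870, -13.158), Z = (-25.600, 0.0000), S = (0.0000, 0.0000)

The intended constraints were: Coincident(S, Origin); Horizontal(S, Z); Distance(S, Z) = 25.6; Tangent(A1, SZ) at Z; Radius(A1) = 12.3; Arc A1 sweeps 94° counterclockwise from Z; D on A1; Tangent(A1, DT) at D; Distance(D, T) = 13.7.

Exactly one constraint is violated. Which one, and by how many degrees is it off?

Tangent(A1, DT) at D — off by 3.10°.

S = (0.00, 0.00) ✓; S.y = 0.00, Z.y = 0.00 ✓; |SZ| = 25.60 ✓; ∠(KZ, ZS) = 90.00° ✓; |KZ| = 12.30 ✓; bearing(K→D) − bearing(K→Z) = 94.00° ✓; |KD| = 12.30 ✓; ∠(KD, DT) = 86.90° ✗; |DT| = 13.70 ✓.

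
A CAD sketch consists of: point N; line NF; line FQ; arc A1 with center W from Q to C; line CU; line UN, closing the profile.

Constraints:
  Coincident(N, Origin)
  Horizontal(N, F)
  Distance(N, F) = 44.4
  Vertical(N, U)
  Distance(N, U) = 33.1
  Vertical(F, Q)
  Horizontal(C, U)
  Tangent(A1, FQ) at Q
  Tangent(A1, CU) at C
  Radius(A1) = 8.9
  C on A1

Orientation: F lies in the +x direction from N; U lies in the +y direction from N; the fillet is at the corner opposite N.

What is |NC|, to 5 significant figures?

48.537

The virtual corner opposite N is at (44.400, 33.100). The tangent condition forces WQ to be normal to FQ and since A1 is tangent to CU there, WC ⟂ CU, with radius 8.9, so the center W sits 8.9 in from both sides at W = (35.500, 24.200). That places the tangent points at Q = (44.400, 24.200) on FQ and C = (35.500, 33.100) on CU. Then |NC| = |C − N| = 48.537.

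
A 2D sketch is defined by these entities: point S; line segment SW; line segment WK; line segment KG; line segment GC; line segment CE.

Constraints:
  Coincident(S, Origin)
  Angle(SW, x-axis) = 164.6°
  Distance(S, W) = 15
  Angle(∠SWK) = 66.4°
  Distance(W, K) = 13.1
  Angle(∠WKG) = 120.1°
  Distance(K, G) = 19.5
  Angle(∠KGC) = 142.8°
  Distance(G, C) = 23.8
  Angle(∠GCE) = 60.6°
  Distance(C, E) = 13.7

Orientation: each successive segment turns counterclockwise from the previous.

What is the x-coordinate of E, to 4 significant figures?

18.82

S is at the origin; SW runs at 164.6° with length 15.0, so W = (-14.46, 3.983). ∠SWK = 66.4° gives WK at -81.80° from the x-axis; with |WK| = 13.1, K = (-12.59, -8.983). ∠WKG = 120.1° gives KG at -21.90° from the x-axis; with |KG| = 19.5, G = (5.500, -16.26). ∠KGC = 142.8° gives GC at 15.30° from the x-axis; with |GC| = 23.8, C = (28.46, -9.976). ∠GCE = 60.6° gives CE at 134.7° from the x-axis; with |CE| = 13.7, E = (18.82, -0.2379). So E.x = 18.82.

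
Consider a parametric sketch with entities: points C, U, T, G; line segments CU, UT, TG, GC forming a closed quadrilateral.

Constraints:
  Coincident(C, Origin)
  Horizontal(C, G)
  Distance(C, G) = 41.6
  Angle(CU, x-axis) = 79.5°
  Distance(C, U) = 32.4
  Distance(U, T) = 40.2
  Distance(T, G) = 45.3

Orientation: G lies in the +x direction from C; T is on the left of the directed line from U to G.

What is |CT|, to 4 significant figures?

62.98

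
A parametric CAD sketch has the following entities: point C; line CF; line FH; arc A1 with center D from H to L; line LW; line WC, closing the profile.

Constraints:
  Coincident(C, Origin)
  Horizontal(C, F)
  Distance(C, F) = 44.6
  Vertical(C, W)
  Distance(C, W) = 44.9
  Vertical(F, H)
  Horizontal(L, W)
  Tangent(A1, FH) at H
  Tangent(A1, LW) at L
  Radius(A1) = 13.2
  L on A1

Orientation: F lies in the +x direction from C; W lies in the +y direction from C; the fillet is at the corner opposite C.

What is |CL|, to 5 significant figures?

54.790

The virtual corner opposite C is at (44.600, 44.900). Since A1 is tangent to FH there, DH ⟂ FH and A1 meets LW tangentially, so DL is at right angles to LW, with radius 13.2, so the center D sits 13.2 in from both sides at D = (31.400, 31.700). That places the tangent points at H = (44.600, 31.700) on FH and L = (31.400, 44.900) on LW. Then |CL| = |L − C| = 54.790.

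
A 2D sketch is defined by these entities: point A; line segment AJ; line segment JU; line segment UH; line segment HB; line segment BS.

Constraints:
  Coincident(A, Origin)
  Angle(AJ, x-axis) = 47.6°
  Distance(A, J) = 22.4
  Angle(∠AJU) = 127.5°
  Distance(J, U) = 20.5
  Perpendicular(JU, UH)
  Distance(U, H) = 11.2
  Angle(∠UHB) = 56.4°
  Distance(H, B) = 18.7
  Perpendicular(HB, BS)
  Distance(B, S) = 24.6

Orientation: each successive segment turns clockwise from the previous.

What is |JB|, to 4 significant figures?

4.997

A is at the origin; AJ runs at 47.6° with length 22.4, so J = (15.10, 16.54). ∠AJU = 127.5° gives JU at -4.900° from the x-axis; with |JU| = 20.5, U = (35.53, 14.79). The perpendicularity gives UH at right angles to JU, so UH runs at -94.90°; with |UH| = 11.2, H = (34.57, 3.631). ∠UHB = 56.4° gives HB at 141.5° from the x-axis; with |HB| = 18.7, B = (19.94, 15.27). Then |JB| = |B − J| = 4.997.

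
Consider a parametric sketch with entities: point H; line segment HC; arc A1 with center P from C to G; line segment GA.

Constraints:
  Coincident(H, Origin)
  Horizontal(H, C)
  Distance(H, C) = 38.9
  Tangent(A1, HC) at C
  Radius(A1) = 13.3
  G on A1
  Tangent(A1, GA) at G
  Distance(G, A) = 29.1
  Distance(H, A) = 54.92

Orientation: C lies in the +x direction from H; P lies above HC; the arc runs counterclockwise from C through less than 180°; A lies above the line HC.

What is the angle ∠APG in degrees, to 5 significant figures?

65.437°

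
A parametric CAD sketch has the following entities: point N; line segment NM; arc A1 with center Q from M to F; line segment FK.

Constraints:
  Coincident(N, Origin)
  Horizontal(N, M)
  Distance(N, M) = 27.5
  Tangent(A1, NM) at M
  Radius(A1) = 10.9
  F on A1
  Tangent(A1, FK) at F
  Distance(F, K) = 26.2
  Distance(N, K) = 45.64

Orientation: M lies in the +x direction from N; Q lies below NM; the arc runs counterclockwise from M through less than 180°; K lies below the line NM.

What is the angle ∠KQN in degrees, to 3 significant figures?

104°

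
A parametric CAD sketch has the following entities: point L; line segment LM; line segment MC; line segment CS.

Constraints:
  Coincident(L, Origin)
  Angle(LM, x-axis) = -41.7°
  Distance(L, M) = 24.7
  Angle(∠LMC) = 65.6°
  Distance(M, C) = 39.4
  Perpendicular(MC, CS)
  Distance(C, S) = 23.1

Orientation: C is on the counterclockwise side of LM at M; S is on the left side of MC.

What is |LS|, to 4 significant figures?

29.20

L is at the origin; LM runs at -41.7° with length 24.7, so M = 24.7·(cos -41.7°, sin -41.7°) = (18.44, -16.43). ∠LMC = 65.6°, so MC runs at -41.7° + (180° − 65.6°) = 72.70° from the x-axis; with |MC| = 39.4, C = M + 39.4·(cos 72.70°, sin 72.70°) = (30.16, 21.19). MC ⟂ CS; with |CS| = 23.1 on the left of MC, S = C + 23.1·(-0.9548, 0.2974) = (8.104, 28.06). Then |LS| = |S − L| = 29.20.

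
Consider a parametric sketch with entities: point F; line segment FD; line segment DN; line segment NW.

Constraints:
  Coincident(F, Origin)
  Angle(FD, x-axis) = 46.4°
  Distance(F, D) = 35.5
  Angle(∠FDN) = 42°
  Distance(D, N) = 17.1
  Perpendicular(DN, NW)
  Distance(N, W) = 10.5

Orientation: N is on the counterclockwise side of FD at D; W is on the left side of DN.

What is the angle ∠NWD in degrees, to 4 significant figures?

58.45°

F is at the origin; FD runs at 46.4° with length 35.5, so D = 35.5·(cos 46.4°, sin 46.4°) = (24.48, 25.71). ∠FDN = 42.0°, so DN runs at 46.4° + (180° − 42.0°) = 184.4° from the x-axis; with |DN| = 17.1, N = D + 17.1·(cos 184.4°, sin 184.4°) = (7.432, 24.40). DN ⟂ NW; with |NW| = 10.5 on the left of DN, W = N + 10.5·(0.07672, -0.9971) = (8.237, 13.93). Then cos ∠NWD = WN·WD / (|WN||WD|), giving 58.45°.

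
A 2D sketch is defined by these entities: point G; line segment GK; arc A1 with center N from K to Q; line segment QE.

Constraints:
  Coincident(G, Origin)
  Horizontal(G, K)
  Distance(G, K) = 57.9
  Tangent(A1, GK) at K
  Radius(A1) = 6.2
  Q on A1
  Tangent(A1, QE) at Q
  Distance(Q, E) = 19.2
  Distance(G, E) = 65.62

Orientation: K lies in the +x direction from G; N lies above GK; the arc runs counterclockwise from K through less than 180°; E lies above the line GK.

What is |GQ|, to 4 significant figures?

64.41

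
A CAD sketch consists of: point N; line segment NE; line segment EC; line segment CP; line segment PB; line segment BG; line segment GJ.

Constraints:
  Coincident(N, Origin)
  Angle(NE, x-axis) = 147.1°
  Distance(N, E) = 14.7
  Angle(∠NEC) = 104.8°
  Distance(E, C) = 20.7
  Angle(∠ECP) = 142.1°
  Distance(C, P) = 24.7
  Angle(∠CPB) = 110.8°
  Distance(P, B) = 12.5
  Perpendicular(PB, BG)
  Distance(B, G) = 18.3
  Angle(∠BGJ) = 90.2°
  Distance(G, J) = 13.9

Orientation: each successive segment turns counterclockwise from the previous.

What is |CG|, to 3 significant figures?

21.8

N is at the origin; NE runs at 147.1° with length 14.7, so E = (-12.3, 7.98). ∠NEC = 104.8° gives EC at -138° from the x-axis; with |EC| = 20.7, C = (-27.7, -5.95). ∠ECP = 142.1° gives CP at -99.8° from the x-axis; with |CP| = 24.7, P = (-31.9, -30.3). ∠CPB = 110.8° gives PB at -30.6° from the x-axis; with |PB| = 12.5, B = (-21.1, -36.6). PB ⟂ BG, so BG runs at 59.4°; with |BG| = 18.3, G = (-11.8, -20.9). Then |CG| = |G − C| = 21.8.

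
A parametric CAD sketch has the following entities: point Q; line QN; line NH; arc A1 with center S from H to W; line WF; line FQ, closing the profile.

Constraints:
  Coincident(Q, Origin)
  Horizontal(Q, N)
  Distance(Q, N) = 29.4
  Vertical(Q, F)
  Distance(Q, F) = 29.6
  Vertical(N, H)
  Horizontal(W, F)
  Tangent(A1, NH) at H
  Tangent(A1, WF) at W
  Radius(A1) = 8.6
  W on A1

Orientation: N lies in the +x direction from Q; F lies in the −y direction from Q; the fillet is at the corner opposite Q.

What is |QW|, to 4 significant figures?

36.18

The virtual corner opposite Q is at (29.40, -29.60). The tangent condition forces SH to be normal to NH and A1 meets WF tangentially, so SW is at right angles to WF, with radius 8.6, so the center S sits 8.6 in from both sides at S = (20.80, -21.00). That places the tangent points at H = (29.40, -21.00) on NH and W = (20.80, -29.60) on WF. Then |QW| = |W − Q| = 36.18.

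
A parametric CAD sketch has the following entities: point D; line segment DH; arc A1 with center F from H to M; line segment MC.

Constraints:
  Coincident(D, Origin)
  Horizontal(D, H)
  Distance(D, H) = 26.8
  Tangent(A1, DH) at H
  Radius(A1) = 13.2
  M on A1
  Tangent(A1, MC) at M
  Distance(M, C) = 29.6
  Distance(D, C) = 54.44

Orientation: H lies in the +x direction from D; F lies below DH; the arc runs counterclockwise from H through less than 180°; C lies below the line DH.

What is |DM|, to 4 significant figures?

24.98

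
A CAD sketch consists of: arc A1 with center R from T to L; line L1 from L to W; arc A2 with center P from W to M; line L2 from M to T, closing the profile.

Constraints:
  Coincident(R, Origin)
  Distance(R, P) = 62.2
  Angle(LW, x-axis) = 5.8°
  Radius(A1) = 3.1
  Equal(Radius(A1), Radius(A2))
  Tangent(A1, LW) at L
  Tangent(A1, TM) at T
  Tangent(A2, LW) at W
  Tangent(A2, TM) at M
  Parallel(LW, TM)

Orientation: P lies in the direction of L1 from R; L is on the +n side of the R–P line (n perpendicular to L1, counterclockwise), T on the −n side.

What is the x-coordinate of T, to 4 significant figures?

0.3133

The slot axis is L1's direction at 5.8°, so u = (cos 5.8°, sin 5.8°) = (0.9949, 0.1011) and n = (−sin 5.8°, cos 5.8°) = (-0.1011, 0.9949). R is at the origin and P lies 62.2 along u from R, so P = 62.2·u = (61.88, 6.286). Tangency of A1 to both parallel lines with radius 3.1 puts L and T at R ± 3.1·n: L = (-0.3133, 3.084), T = (0.3133, -3.084). So T.x = 0.3133.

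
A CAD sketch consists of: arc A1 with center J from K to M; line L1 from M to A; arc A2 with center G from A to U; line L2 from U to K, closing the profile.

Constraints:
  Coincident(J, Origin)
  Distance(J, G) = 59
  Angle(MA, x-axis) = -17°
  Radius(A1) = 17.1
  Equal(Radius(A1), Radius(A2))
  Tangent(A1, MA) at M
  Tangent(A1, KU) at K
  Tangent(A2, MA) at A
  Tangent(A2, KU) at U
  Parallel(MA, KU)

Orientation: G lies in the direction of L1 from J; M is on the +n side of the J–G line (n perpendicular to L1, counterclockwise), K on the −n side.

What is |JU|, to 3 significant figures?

61.4

Tangency of A1 to both parallel lines with radius 17.1 puts M and K at J ± 17.1·n: M = (5.00, 16.4), K = (-5.00, -16.4). Equal radii place A and U the same way about G: A = G + 17.1·n = (61.4, -0.897), U = G − 17.1·n = (51.4, -33.6). Then |JU| = |U − J| = 61.4.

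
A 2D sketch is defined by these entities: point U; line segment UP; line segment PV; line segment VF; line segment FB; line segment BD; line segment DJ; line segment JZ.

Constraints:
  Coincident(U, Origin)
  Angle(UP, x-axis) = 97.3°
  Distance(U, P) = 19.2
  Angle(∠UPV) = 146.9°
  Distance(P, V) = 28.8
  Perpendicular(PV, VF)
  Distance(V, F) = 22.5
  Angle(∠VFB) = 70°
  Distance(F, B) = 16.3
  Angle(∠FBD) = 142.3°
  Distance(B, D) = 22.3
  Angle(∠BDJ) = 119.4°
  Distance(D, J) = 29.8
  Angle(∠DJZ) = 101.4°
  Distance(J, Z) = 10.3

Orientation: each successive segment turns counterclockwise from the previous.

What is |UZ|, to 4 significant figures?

54.81

U is at the origin; UP runs at 97.3° with length 19.2, so P = (-2.440, 19.04). ∠UPV = 146.9° gives PV at 130.4° from the x-axis; with |PV| = 28.8, V = (-21.11, 40.98). The perpendicularity gives VF at right angles to PV, so VF runs at -139.6°; with |VF| = 22.5, F = (-38.24, 26.39). ∠VFB = 70.0° gives FB at -29.60° from the x-axis; with |FB| = 16.3, B = (-24.07, 18.34). ∠FBD = 142.3° gives BD at 8.100° from the x-axis; with |BD| = 22.3, D = (-1.990, 21.48). ∠BDJ = 119.4° gives DJ at 68.70° from the x-axis; with |DJ| = 29.8, J = (8.835, 49.25). ∠DJZ = 101.4° gives JZ at 147.3° from the x-axis; with |JZ| = 10.3, Z = (0.1675, 54.81). Then |UZ| = |Z − U| = 54.81.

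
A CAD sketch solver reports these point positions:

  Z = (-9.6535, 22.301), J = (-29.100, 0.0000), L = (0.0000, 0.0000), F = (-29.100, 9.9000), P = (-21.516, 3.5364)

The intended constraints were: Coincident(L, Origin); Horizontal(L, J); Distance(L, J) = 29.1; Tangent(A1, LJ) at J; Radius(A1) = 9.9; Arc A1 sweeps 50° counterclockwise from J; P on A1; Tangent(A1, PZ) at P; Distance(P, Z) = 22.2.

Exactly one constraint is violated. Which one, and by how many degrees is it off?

Tangent(A1, PZ) at P — off by 7.70°.

L = (0.00, 0.00) ✓; L.y = 0.00, J.y = 0.00 ✓; |LJ| = 29.10 ✓; ∠(FJ, JL) = 90.00° ✓; |FJ| = 9.900 ✓; bearing(F→P) − bearing(F→J) = 50.00° ✓; |FP| = 9.900 ✓; ∠(FP, PZ) = 82.30° ✗; |PZ| = 22.20 ✓.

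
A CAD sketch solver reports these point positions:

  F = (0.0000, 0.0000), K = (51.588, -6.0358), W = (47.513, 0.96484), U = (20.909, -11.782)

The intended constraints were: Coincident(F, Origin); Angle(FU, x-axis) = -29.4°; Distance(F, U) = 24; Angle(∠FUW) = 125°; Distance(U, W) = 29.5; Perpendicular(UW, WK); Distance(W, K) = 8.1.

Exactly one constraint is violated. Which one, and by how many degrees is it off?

Perpendicular(UW, WK) — off by 4.60°.

F = (0.00, 0.00) ✓; FU at -29.40° ✓; |FU| = 24.00 ✓; ∠FUW = 125.0° ✓; |UW| = 29.50 ✓; ∠(UW, WK) = 85.40° ✗; |WK| = 8.100 ✓.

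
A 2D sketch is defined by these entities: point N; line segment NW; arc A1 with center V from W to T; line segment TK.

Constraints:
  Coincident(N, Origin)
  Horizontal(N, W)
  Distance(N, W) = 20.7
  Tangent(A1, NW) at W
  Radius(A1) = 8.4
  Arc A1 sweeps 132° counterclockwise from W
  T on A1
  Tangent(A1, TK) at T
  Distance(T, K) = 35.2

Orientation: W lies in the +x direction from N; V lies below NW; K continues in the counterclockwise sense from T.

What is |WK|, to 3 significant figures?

43.7

N is at the origin; N and W share the same y with |NW| = 20.7 and W on the +x side, so W = (20.7, 0.00). The tangent condition forces VW to be normal to NW, so V = W + (0, -8.4) = (20.7, -8.40). On A1, W sits at bearing 90° from V; a 132° counterclockwise sweep puts T at bearing 222°, so T = V + 8.4·(cos 222°, sin 222°) = (14.5, -14.0). Since A1 is tangent to TK there, VT ⟂ TK, so TK runs along (−sin 222°, cos 222°); with |TK| = 35.2, K = (38.0, -40.2). Then |WK| = |K − W| = 43.7.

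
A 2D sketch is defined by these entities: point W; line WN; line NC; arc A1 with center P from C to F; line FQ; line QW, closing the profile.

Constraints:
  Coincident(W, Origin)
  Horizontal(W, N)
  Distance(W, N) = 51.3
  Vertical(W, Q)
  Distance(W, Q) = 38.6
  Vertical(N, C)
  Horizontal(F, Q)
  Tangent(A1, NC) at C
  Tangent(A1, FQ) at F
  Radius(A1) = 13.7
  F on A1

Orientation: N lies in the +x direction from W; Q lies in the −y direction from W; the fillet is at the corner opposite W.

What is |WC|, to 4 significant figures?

57.02

W is at the origin; WN is horizontal with |WN| = 51.3 and N on the +x side, so N = (51.30, 0.000). W and Q share the same x with |WQ| = 38.6 and Q on the −y side, so Q = (0.000, -38.60). The virtual corner opposite W is at (51.30, -38.60). The tangent condition forces PC to be normal to NC and since A1 is tangent to FQ there, PF ⟂ FQ, with radius 13.7, so the center P sits 13.7 in from both sides at P = (37.60, -24.90). That places the tangent points at C = (51.30, -24.90) on NC and F = (37.60, -38.60) on FQ. Then |WC| = |C − W| = 57.02.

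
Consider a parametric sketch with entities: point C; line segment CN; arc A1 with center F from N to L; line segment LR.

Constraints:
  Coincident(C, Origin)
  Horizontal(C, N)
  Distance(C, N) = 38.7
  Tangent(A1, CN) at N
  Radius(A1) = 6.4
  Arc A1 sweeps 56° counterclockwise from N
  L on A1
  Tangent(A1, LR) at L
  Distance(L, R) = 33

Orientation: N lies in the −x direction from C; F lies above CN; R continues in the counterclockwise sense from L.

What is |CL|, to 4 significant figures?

33.51

C is at the origin; C and N share the same y with |CN| = 38.7 and N on the −x side, so N = (-38.70, 0.000). The tangent condition forces FN to be normal to CN, so F = N + (0, 6.4) = (-38.70, 6.400). On A1, N sits at bearing -90° from F; a 56° counterclockwise sweep puts L at bearing -34°, so L = F + 6.4·(cos -34°, sin -34°) = (-33.39, 2.821). Then |CL| = |L − C| = 33.51.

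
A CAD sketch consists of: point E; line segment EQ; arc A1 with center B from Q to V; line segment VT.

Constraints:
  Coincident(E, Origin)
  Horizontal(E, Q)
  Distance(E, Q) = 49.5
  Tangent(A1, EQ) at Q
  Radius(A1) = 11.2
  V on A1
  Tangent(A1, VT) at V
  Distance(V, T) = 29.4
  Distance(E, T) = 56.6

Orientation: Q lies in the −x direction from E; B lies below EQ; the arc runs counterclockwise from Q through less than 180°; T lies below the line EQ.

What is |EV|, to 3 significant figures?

60.9

Checks: ∠(BQ, QE) = 90.00° ✓; |BV| = 11.20 ✓; ∠(BV, VT) = 90.00° ✓; |VT| = 29.40 ✓; |ET| = 56.60 ✓.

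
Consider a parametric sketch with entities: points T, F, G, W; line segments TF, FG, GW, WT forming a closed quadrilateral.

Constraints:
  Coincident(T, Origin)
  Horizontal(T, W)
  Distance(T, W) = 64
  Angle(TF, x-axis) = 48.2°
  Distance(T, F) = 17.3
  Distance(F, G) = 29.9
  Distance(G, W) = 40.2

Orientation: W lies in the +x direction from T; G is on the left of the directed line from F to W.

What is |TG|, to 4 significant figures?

46.83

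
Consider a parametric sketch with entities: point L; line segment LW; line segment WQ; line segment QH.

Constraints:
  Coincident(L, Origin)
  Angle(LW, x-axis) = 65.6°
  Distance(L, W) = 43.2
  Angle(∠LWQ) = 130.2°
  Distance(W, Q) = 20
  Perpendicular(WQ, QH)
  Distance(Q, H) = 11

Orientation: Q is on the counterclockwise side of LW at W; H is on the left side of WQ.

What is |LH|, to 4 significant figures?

52.69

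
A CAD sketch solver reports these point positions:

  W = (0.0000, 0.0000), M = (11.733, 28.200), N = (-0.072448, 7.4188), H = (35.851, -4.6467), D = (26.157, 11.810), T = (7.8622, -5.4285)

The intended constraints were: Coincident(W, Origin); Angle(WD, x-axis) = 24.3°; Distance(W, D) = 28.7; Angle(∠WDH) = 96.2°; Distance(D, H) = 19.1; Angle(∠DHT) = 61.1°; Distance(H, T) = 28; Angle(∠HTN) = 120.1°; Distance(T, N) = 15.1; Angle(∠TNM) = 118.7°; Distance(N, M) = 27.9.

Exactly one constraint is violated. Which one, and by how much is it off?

Distance(N, M) = 27.9 — off by 4.00.

W = (0.00, 0.00) ✓; WD at 24.30° ✓; |WD| = 28.70 ✓; ∠WDH = 96.20° ✓; |DH| = 19.10 ✓; ∠DHT = 61.10° ✓; |HT| = 28.00 ✓; ∠HTN = 120.1° ✓; |TN| = 15.10 ✓; ∠TNM = 118.7° ✓; |NM| = 23.90 ✗.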